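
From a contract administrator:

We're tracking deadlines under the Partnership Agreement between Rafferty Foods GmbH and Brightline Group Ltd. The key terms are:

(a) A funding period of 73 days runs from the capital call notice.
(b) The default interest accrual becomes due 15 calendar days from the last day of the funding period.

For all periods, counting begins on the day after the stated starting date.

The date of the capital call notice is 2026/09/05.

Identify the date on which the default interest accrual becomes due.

2026/12/02

Adding 73 calendar days to 2026/09/05 gives 2026/11/17, which is the last day of the funding period.
The date on which the default interest accrual becomes due: 2026/11/17 + 15 days = 2026/12/02.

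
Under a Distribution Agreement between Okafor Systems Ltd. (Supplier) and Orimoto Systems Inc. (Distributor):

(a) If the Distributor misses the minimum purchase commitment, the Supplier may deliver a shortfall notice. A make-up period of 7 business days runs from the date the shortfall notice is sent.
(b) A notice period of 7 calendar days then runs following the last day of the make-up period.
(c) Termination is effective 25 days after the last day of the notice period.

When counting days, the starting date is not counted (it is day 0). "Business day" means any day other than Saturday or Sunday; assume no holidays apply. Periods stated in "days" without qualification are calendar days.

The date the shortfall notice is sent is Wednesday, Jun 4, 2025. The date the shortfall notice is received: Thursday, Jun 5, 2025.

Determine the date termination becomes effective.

Jul 15, 2025

The last day of the make-up period: 7 business days after Wednesday, Jun 4, 2025, skipping weekends — Jun 5, Jun 6, Jun 9, Jun 10, Jun 11, Jun 12, Jun 13 — lands on Friday, Jun 13, 2025.
The last day of the notice period: Jun 13, 2025 + 7 days = Jun 20, 2025.
The date termination becomes effective: 25 calendar days after Jun 20, 2025 is Jul 15, 2025.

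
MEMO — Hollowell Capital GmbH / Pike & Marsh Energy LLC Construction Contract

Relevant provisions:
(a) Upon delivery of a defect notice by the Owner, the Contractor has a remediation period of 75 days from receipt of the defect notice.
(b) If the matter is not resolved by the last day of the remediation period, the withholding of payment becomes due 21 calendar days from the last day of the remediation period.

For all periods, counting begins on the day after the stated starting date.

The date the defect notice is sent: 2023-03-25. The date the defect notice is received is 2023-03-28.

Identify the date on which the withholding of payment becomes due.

The last day of the remediation period: 2023-03-28 + 75 days = 2023-06-11.
Adding 21 calendar days to 2023-06-11 gives 2023-07-02, which is the date on which the withholding of payment becomes due.

2023-07-02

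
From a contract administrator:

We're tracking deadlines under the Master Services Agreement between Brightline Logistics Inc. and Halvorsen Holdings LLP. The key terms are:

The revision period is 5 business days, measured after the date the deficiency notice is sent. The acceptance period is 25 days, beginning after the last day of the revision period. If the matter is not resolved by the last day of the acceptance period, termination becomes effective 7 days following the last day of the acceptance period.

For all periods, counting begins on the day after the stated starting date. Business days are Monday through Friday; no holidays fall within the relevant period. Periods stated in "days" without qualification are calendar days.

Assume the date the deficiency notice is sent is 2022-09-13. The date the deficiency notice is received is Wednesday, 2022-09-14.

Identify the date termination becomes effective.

The last day of the revision period: 5 business days after Tuesday, 2022-09-13, skipping weekends — Sep 14, Sep 15, Sep 16, Sep 19, Sep 20 — lands on Tuesday, 2022-09-20.
Adding 25 calendar days to 2022-09-20 gives 2022-10-15, which is the last day of the acceptance period.
The date termination becomes effective: 7 calendar days after 2022-10-15 is 2022-10-22.

2022-10-22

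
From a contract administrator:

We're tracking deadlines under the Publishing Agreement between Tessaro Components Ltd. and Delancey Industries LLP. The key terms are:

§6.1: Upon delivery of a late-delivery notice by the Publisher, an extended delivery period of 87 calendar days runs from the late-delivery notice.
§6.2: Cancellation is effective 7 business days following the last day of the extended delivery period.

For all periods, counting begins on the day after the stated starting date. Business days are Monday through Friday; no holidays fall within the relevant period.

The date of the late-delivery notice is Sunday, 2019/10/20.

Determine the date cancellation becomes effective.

Adding 87 calendar days to 2019/10/20 gives 2020/01/15, which is the last day of the extended delivery period.
The date cancellation becomes effective: 7 business days after Wednesday, 2020/01/15, skipping weekends — Jan 16, Jan 17, Jan 20, Jan 21, Jan 22, Jan 23, Jan 24 — lands on Friday, 2020/01/24.

2020/01/24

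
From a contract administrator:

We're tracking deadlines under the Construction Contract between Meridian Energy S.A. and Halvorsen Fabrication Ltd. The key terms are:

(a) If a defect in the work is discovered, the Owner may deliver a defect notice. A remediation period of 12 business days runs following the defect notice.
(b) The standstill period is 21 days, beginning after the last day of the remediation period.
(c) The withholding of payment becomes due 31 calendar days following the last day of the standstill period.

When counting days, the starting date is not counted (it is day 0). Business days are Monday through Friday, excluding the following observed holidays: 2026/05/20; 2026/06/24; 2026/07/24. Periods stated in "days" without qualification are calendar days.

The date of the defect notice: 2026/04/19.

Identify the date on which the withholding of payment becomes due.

2026/06/26

The last day of the remediation period: counting 12 business days from Sunday, 2026/04/19 (Apr 20, Apr 21, Apr 22, Apr 23, …, May 1, May 4, May 5, skipping weekends) reaches Tuesday, 2026/05/05.
The last day of the standstill period: 2026/05/05 + 21 days = 2026/05/26.
The date on which the withholding of payment becomes due: 31 calendar days after 2026/05/26 is 2026/06/26.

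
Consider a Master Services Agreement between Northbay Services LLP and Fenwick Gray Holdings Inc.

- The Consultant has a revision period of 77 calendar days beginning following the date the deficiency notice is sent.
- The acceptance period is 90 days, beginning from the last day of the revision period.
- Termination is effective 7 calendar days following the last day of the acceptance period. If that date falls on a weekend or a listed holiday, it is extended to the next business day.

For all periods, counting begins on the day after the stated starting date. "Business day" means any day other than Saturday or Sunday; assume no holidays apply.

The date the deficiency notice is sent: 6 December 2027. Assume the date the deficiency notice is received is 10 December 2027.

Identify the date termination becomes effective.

29 May 2028

The last day of the revision period: 77 calendar days after 6 December 2027 is 21 February 2028.
Adding 90 calendar days to 21 February 2028 gives 21 May 2028, which is the last day of the acceptance period.
Adding 7 calendar days to 21 May 2028 gives 28 May 2028, which is the date termination becomes effective. That falls on a Sunday, so it rolls to the next business day, Monday, 29 May 2028.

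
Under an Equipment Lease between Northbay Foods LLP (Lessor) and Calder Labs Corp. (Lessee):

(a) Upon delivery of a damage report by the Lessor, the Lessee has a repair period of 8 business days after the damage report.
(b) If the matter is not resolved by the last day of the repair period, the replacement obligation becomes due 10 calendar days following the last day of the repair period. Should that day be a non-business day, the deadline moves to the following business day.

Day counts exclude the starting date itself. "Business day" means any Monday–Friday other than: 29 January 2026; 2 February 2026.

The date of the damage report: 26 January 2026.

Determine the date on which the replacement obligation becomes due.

19 February 2026

The last day of the repair period: counting 8 business days from Monday, 26 January 2026 (Jan 27, Jan 28, Jan 30, Feb 3, Feb 4, Feb 5, Feb 6, Feb 9, skipping weekends and the listed holidays on Jan 29, Feb 2) reaches Monday, 9 February 2026.
Adding 10 calendar days to 9 February 2026 gives 19 February 2026, which is the date on which the replacement obligation becomes due. 19 February 2026 is a Thursday and is not a listed holiday, so no roll-forward applies.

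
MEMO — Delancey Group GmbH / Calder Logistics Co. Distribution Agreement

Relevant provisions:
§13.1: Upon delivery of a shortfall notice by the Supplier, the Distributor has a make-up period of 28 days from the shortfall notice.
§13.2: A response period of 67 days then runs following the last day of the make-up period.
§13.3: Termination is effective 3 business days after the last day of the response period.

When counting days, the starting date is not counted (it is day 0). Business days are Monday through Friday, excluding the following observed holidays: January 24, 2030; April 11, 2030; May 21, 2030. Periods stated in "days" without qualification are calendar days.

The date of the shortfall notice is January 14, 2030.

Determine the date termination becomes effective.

April 24, 2030

Adding 28 calendar days to January 14, 2030 gives February 11, 2030, which is the last day of the make-up period.
The last day of the response period: February 11, 2030 + 67 days = April 19, 2030.
From Friday, April 19, 2030, 3 business days (Apr 22, Apr 23, Apr 24, skipping weekends) brings us to Wednesday, April 24, 2030, which is the date termination becomes effective.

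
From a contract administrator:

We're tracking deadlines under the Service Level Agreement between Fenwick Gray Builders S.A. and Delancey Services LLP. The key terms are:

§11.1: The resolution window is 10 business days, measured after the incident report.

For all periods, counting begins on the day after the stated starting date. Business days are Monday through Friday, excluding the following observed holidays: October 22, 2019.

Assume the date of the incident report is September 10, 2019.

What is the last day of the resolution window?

September 24, 2019

From Tuesday, September 10, 2019, 10 business days (Sep 11, Sep 12, Sep 13, Sep 16, Sep 17, Sep 18, Sep 19, Sep 20, Sep 23, Sep 24, skipping weekends) brings us to Tuesday, September 24, 2019, which is the last day of the resolution window.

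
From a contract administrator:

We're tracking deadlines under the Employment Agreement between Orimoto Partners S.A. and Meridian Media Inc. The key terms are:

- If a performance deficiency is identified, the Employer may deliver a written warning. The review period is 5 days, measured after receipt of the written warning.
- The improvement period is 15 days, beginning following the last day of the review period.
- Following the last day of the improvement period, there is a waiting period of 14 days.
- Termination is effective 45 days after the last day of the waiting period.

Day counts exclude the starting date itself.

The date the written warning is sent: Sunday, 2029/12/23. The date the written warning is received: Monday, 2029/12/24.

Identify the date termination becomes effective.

Adding 5 calendar days to 2029/12/24 gives 2029/12/29, which is the last day of the review period.
The last day of the improvement period: 15 calendar days after 2029/12/29 is 2030/01/13.
The last day of the waiting period: 14 calendar days after 2030/01/13 is 2030/01/27.
The date termination becomes effective: 2030/01/27 + 45 days = 2030/03/13.

2030/03/13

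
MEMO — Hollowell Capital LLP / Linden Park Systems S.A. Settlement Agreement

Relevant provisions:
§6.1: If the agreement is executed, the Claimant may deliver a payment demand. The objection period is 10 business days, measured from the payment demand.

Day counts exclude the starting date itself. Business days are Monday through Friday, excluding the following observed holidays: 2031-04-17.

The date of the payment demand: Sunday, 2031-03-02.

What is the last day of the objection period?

From Sunday, 2031-03-02, 10 business days (Mar 3, Mar 4, Mar 5, Mar 6, Mar 7, Mar 10, Mar 11, Mar 12, Mar 13, Mar 14, skipping weekends) brings us to Friday, 2031-03-14, which is the last day of the objection period.

2031-03-14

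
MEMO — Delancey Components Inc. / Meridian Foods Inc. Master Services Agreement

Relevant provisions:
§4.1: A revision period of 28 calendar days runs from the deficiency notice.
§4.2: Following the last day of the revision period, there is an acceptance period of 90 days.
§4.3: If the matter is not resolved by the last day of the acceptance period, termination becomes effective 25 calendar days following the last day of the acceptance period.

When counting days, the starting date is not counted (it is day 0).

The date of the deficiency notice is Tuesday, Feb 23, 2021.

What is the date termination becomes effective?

The last day of the revision period: Feb 23, 2021 + 28 days = Mar 23, 2021.
Adding 90 calendar days to Mar 23, 2021 gives Jun 21, 2021, which is the last day of the acceptance period.
Adding 25 calendar days to Jun 21, 2021 gives Jul 16, 2021, which is the date termination becomes effective.

Jul 16, 2021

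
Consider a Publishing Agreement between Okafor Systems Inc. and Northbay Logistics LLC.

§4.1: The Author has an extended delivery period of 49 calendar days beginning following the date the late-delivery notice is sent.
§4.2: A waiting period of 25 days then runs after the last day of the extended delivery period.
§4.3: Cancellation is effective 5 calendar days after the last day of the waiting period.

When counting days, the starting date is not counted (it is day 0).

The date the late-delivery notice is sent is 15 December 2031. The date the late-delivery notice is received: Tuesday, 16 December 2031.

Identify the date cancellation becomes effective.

Adding 49 calendar days to 15 December 2031 gives 2 February 2032, which is the last day of the extended delivery period.
Adding 25 calendar days to 2 February 2032 gives 27 February 2032, which is the last day of the waiting period.
The date cancellation becomes effective: 27 February 2032 + 5 days = 3 March 2032.

3 March 2032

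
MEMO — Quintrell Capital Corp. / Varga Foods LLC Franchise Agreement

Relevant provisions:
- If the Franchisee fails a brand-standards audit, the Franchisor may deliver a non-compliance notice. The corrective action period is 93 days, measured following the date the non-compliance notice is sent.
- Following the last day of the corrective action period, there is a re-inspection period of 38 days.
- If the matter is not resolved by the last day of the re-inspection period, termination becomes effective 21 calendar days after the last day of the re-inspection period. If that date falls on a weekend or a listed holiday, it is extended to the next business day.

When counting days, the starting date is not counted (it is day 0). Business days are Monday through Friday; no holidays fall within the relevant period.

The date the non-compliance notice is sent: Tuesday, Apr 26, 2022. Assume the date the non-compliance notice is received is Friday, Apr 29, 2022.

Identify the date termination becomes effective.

Sep 26, 2022

Adding 93 calendar days to Apr 26, 2022 gives Jul 28, 2022, which is the last day of the corrective action period.
The last day of the re-inspection period: Jul 28, 2022 + 38 days = Sep 4, 2022.
Adding 21 calendar days to Sep 4, 2022 gives Sep 25, 2022, which is the date termination becomes effective. That falls on a Sunday, so it rolls to the next business day, Monday, Sep 26, 2022.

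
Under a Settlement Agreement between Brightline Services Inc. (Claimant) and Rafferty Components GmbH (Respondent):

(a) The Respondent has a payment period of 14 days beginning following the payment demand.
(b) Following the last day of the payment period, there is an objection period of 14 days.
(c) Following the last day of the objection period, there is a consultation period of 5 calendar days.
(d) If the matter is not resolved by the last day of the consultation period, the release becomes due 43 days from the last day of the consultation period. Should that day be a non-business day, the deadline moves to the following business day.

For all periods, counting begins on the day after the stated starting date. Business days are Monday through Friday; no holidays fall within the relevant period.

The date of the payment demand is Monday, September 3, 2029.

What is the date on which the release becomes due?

November 19, 2029

Adding 14 calendar days to September 3, 2029 gives September 17, 2029, which is the last day of the payment period.
The last day of the objection period: September 17, 2029 + 14 days = October 1, 2029.
The last day of the consultation period: October 1, 2029 + 5 days = October 6, 2029.
The date on which the release becomes due: October 6, 2029 + 43 days = November 18, 2029. That falls on a Sunday, so it rolls to the next business day, Monday, November 19, 2029.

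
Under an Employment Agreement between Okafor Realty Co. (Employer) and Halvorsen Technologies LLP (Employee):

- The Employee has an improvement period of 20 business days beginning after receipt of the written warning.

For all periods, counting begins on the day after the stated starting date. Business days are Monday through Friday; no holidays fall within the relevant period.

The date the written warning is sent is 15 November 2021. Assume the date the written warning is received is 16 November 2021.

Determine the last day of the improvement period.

The last day of the improvement period: 20 business days after Tuesday, 16 November 2021, skipping weekends — Nov 17, Nov 18, Nov 19, Nov 22, …, Dec 10, Dec 13, Dec 14 — lands on Tuesday, 14 December 2021.

14 December 2021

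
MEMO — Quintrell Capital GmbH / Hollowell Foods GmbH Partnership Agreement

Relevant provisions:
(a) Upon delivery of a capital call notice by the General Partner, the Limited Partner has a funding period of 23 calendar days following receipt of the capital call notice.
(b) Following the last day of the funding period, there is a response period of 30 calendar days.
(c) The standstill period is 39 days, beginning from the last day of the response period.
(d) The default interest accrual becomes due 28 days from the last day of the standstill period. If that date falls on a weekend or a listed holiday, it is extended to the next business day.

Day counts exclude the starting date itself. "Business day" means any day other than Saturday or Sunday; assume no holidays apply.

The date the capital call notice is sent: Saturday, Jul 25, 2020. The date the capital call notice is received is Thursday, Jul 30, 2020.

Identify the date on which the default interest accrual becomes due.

Nov 27, 2020

Adding 23 calendar days to Jul 30, 2020 gives Aug 22, 2020, which is the last day of the funding period.
The last day of the response period: Aug 22, 2020 + 30 days = Sep 21, 2020.
Adding 39 calendar days to Sep 21, 2020 gives Oct 30, 2020, which is the last day of the standstill period.
The date on which the default interest accrual becomes due: Oct 30, 2020 + 28 days = Nov 27, 2020. Nov 27, 2020 is a Friday, so no roll-forward applies.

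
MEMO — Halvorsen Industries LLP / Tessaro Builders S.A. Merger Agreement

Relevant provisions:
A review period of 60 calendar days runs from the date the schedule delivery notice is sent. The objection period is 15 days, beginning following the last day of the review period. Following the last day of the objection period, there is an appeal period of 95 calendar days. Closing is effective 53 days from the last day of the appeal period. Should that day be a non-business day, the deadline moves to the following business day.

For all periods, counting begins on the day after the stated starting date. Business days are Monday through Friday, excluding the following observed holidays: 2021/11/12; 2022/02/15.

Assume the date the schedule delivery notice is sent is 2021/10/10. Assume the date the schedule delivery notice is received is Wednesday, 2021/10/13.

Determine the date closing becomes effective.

The last day of the review period: 2021/10/10 + 60 days = 2021/12/09.
Adding 15 calendar days to 2021/12/09 gives 2021/12/24, which is the last day of the objection period.
The last day of the appeal period: 2021/12/24 + 95 days = 2022/03/29.
The date closing becomes effective: 53 calendar days after 2022/03/29 is 2022/05/21. That falls on a Saturday, so it rolls to the next business day, Monday, 2022/05/23.

2022/05/23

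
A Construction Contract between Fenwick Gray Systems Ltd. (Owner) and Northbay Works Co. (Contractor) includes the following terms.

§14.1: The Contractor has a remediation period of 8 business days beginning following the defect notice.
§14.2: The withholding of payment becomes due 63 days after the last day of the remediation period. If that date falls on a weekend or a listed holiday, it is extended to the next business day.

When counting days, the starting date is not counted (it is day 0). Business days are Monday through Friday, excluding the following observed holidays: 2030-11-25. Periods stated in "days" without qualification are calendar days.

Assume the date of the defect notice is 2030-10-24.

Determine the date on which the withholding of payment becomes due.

2031-01-07

From Thursday, 2030-10-24, 8 business days (Oct 25, Oct 28, Oct 29, Oct 30, Oct 31, Nov 1, Nov 4, Nov 5, skipping weekends) brings us to Tuesday, 2030-11-05, which is the last day of the remediation period.
The date on which the withholding of payment becomes due: 2030-11-05 + 63 days = 2031-01-07. 2031-01-07 is a Tuesday and is not a listed holiday, so no roll-forward applies.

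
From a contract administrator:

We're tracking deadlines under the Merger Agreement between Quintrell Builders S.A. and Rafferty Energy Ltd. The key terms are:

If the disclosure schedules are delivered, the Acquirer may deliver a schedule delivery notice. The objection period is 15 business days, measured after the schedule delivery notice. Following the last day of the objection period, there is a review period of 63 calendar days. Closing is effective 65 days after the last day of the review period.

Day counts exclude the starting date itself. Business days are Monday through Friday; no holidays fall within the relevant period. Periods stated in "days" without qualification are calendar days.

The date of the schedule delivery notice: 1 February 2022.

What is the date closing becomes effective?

30 June 2022

The last day of the objection period: counting 15 business days from Tuesday, 1 February 2022 (Feb 2, Feb 3, Feb 4, Feb 7, …, Feb 18, Feb 21, Feb 22, skipping weekends) reaches Tuesday, 22 February 2022.
The last day of the review period: 22 February 2022 + 63 days = 26 April 2022.
The date closing becomes effective: 65 calendar days after 26 April 2022 is 30 June 2022.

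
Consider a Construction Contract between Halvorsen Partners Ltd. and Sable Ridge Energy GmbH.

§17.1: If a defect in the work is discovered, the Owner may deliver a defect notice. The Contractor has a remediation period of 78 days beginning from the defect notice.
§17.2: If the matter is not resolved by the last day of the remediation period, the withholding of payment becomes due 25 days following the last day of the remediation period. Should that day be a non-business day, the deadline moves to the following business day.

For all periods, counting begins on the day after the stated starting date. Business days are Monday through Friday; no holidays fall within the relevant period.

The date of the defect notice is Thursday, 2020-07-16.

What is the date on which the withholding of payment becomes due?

2020-10-27

Adding 78 calendar days to 2020-07-16 gives 2020-10-02, which is the last day of the remediation period.
Adding 25 calendar days to 2020-10-02 gives 2020-10-27, which is the date on which the withholding of payment becomes due. 2020-10-27 is a Tuesday, so no roll-forward applies.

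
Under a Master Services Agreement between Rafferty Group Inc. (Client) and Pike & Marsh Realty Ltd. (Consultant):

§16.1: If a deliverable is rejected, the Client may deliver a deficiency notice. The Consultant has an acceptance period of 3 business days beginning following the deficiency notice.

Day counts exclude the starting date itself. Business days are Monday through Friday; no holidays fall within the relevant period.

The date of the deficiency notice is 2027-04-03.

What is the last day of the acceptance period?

2027-04-07

From Saturday, 2027-04-03, 3 business days (Apr 5, Apr 6, Apr 7, skipping weekends) brings us to Wednesday, 2027-04-07, which is the last day of the acceptance period.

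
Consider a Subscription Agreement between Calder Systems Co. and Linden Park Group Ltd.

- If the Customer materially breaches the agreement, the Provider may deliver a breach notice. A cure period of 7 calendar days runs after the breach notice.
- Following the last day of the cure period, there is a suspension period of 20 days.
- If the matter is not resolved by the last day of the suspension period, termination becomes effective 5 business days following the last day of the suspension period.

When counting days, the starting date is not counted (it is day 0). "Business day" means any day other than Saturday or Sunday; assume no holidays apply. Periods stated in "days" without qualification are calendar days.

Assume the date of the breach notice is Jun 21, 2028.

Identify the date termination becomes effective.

Jul 25, 2028

Adding 7 calendar days to Jun 21, 2028 gives Jun 28, 2028, which is the last day of the cure period.
The last day of the suspension period: Jun 28, 2028 + 20 days = Jul 18, 2028.
From Tuesday, Jul 18, 2028, 5 business days (Jul 19, Jul 20, Jul 21, Jul 24, Jul 25, skipping weekends) brings us to Tuesday, Jul 25, 2028, which is the date termination becomes effective.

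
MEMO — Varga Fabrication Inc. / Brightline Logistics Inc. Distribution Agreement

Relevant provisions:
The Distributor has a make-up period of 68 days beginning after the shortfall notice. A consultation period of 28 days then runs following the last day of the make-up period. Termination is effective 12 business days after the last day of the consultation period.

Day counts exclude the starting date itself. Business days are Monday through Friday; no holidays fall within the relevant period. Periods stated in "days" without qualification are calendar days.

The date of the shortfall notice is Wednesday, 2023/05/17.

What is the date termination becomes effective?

2023/09/06

Adding 68 calendar days to 2023/05/17 gives 2023/07/24, which is the last day of the make-up period.
The last day of the consultation period: 28 calendar days after 2023/07/24 is 2023/08/21.
From Monday, 2023/08/21, 12 business days (Aug 22, Aug 23, Aug 24, Aug 25, …, Sep 4, Sep 5, Sep 6, skipping weekends) brings us to Wednesday, 2023/09/06, which is the date termination becomes effective.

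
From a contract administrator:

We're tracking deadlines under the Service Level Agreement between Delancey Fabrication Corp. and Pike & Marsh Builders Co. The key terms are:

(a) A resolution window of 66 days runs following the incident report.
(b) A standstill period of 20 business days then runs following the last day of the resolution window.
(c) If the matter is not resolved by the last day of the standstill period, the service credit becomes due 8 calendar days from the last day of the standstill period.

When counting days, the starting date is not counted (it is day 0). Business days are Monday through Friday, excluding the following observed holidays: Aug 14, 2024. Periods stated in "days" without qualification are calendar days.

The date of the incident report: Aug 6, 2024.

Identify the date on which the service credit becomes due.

Nov 16, 2024

The last day of the resolution window: 66 calendar days after Aug 6, 2024 is Oct 11, 2024.
From Friday, Oct 11, 2024, 20 business days (Oct 14, Oct 15, Oct 16, Oct 17, …, Nov 6, Nov 7, Nov 8, skipping weekends) brings us to Friday, Nov 8, 2024, which is the last day of the standstill period.
Adding 8 calendar days to Nov 8, 2024 gives Nov 16, 2024, which is the date on which the service credit becomes due.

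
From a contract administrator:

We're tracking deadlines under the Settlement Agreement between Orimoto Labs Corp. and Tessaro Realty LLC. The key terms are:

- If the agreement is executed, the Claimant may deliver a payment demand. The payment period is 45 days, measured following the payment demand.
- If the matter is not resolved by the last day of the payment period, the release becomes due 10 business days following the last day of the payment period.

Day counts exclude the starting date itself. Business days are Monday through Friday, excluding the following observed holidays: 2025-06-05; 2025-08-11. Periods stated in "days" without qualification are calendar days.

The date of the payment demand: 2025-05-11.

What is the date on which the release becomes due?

2025-07-09

The last day of the payment period: 45 calendar days after 2025-05-11 is 2025-06-25.
From Wednesday, 2025-06-25, 10 business days (Jun 26, Jun 27, Jun 30, Jul 1, Jul 2, Jul 3, Jul 4, Jul 7, Jul 8, Jul 9, skipping weekends) brings us to Wednesday, 2025-07-09, which is the date on which the release becomes due.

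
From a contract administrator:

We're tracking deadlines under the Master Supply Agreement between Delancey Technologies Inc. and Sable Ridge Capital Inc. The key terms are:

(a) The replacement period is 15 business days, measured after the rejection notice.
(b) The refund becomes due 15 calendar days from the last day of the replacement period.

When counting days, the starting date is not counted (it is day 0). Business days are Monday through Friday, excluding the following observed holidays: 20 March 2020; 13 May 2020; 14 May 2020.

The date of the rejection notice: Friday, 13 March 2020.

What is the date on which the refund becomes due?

From Friday, 13 March 2020, 15 business days (Mar 16, Mar 17, Mar 18, Mar 19, …, Apr 2, Apr 3, Apr 6, skipping weekends and the listed holiday on Mar 20) brings us to Monday, 6 April 2020, which is the last day of the replacement period.
Adding 15 calendar days to 6 April 2020 gives 21 April 2020, which is the date on which the refund becomes due.

21 April 2020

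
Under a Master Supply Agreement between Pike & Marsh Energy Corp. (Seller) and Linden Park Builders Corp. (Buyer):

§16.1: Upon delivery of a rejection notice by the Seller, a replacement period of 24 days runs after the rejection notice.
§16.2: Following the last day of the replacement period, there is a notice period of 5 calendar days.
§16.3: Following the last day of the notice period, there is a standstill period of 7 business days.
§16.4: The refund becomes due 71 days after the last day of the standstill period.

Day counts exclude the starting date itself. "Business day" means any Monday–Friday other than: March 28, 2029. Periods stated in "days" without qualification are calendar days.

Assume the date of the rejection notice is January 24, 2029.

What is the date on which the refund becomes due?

The last day of the replacement period: 24 calendar days after January 24, 2029 is February 17, 2029.
Adding 5 calendar days to February 17, 2029 gives February 22, 2029, which is the last day of the notice period.
The last day of the standstill period: counting 7 business days from Thursday, February 22, 2029 (Feb 23, Feb 26, Feb 27, Feb 28, Mar 1, Mar 2, Mar 5, skipping weekends) reaches Monday, March 5, 2029.
The date on which the refund becomes due: March 5, 2029 + 71 days = May 15, 2029.

May 15, 2029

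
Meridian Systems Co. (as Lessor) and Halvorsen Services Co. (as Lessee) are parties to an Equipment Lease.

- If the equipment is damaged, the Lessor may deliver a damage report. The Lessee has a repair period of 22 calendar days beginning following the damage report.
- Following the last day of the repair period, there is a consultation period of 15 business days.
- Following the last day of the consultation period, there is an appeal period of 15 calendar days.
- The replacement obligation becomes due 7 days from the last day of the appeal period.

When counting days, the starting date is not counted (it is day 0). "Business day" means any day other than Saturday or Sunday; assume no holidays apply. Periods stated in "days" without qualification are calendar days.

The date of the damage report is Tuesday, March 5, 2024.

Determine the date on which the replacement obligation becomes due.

Adding 22 calendar days to March 5, 2024 gives March 27, 2024, which is the last day of the repair period.
The last day of the consultation period: counting 15 business days from Wednesday, March 27, 2024 (Mar 28, Mar 29, Apr 1, Apr 2, …, Apr 15, Apr 16, Apr 17, skipping weekends) reaches Wednesday, April 17, 2024.
Adding 15 calendar days to April 17, 2024 gives May 2, 2024, which is the last day of the appeal period.
Adding 7 calendar days to May 2, 2024 gives May 9, 2024, which is the date on which the replacement obligation becomes due.

May 9, 2024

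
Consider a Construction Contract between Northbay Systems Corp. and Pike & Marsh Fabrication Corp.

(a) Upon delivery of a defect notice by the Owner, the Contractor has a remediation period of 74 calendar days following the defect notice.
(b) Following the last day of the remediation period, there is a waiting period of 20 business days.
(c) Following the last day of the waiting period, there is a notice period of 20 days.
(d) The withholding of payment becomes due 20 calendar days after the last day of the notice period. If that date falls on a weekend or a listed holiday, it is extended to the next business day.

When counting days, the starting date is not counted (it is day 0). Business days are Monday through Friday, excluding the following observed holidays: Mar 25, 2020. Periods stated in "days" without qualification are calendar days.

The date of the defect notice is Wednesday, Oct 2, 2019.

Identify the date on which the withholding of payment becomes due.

Feb 19, 2020

The last day of the remediation period: 74 calendar days after Oct 2, 2019 is Dec 15, 2019.
From Sunday, Dec 15, 2019, 20 business days (Dec 16, Dec 17, Dec 18, Dec 19, …, Jan 8, Jan 9, Jan 10, skipping weekends) brings us to Friday, Jan 10, 2020, which is the last day of the waiting period.
The last day of the notice period: Jan 10, 2020 + 20 days = Jan 30, 2020.
The date on which the withholding of payment becomes due: 20 calendar days after Jan 30, 2020 is Feb 19, 2020. Feb 19, 2020 is a Wednesday and is not a listed holiday, so no roll-forward applies.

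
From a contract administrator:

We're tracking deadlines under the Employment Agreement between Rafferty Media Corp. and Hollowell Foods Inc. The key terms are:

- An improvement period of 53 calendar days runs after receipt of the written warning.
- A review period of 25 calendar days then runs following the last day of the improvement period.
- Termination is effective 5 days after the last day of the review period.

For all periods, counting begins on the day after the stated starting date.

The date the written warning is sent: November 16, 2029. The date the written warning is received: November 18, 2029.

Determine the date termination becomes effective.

Adding 53 calendar days to November 18, 2029 gives January 10, 2030, which is the last day of the improvement period.
Adding 25 calendar days to January 10, 2030 gives February 4, 2030, which is the last day of the review period.
Adding 5 calendar days to February 4, 2030 gives February 9, 2030, which is the date termination becomes effective.

February 9, 2030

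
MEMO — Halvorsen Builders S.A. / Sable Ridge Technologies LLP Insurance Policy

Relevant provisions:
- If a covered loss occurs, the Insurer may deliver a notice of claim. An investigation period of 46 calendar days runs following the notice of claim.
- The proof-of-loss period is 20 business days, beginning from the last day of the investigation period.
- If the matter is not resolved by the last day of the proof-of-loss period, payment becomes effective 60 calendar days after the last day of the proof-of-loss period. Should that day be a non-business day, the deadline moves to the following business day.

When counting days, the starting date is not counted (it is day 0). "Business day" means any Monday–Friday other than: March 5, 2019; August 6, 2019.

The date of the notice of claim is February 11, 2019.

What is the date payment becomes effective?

The last day of the investigation period: February 11, 2019 + 46 days = March 29, 2019.
From Friday, March 29, 2019, 20 business days (Apr 1, Apr 2, Apr 3, Apr 4, …, Apr 24, Apr 25, Apr 26, skipping weekends) brings us to Friday, April 26, 2019, which is the last day of the proof-of-loss period.
Adding 60 calendar days to April 26, 2019 gives June 25, 2019, which is the date payment becomes effective. June 25, 2019 is a Tuesday and is not a listed holiday, so no roll-forward applies.

June 25, 2019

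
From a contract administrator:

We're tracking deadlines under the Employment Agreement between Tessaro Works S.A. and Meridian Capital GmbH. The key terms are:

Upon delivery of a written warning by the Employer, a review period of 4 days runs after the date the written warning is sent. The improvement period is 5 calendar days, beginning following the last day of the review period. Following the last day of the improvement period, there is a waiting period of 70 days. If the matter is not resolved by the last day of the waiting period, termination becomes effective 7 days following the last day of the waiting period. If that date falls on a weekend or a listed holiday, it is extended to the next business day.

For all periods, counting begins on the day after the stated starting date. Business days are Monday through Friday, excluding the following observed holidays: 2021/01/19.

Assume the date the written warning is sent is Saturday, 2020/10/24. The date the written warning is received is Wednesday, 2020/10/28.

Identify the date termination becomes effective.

2021/01/18

The last day of the review period: 2020/10/24 + 4 days = 2020/10/28.
The last day of the improvement period: 5 calendar days after 2020/10/28 is 2020/11/02.
The last day of the waiting period: 70 calendar days after 2020/11/02 is 2021/01/11.
Adding 7 calendar days to 2021/01/11 gives 2021/01/18, which is the date termination becomes effective. 2021/01/18 is a Monday and is not a listed holiday, so no roll-forward applies.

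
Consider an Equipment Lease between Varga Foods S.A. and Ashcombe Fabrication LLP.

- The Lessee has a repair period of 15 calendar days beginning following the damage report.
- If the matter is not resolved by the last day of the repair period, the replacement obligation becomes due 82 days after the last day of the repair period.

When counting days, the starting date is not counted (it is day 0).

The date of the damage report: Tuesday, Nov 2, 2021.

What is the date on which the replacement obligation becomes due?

Feb 7, 2022

The last day of the repair period: 15 calendar days after Nov 2, 2021 is Nov 17, 2021.
The date on which the replacement obligation becomes due: Nov 17, 2021 + 82 days = Feb 7, 2022.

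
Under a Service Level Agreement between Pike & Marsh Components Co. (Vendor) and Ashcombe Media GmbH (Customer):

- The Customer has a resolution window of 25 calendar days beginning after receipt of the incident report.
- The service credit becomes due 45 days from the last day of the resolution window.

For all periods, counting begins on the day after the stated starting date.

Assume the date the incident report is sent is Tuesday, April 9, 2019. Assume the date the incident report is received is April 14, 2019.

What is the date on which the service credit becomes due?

June 23, 2019

The last day of the resolution window: 25 calendar days after April 14, 2019 is May 9, 2019.
Adding 45 calendar days to May 9, 2019 gives June 23, 2019, which is the date on which the service credit becomes due.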